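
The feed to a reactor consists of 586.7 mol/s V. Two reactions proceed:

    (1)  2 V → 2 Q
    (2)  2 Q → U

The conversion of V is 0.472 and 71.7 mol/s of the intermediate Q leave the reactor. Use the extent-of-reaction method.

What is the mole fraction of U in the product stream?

Conversion of V: V consumed = 2ξ₁ = 0.472 × 586.7 → ξ₁ = 138.5 mol/s.
Q balance: n_Q = 0 + 2ξ₁ − 2ξ₂ = 71.7 → ξ₂ = (2·138.5 − 71.7)/2 = 102.6 mol/s.
Outlet amounts (n = n₀ + Σ ν·ξ):
  V: 586.7 − 2(138.5) = 309.8
  Q: 0 + 2(138.5) − 2(102.6) = 71.7
  U: 0 + 1(102.6) = 102.6
Total out = 484.1 mol/s; y_U = 102.6 / 484.1 = 0.212.

0.212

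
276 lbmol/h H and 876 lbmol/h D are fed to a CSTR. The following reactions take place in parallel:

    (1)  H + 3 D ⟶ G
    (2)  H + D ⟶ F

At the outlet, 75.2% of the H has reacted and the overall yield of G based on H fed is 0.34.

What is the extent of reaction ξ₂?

Yield of G: 1ξ₁ / 276 = 0.34 → ξ₁ = 93.84 lbmol/h.
Conversion of H: 1ξ₁ + 1ξ₂ = 0.752 × 276 = 207.6 → ξ₂ = 113.7 lbmol/h.
Outlet amounts (n = n₀ + Σ ν·ξ):
  H: 276 − 1(93.84) − 1(113.7) = 68.45
  D: 876 − 3(93.84) − 1(113.7) = 480.8
  G: 0 + 1(93.84) = 93.84
  F: 0 + 1(113.7) = 113.7

ξ₂ = 114 lbmol/h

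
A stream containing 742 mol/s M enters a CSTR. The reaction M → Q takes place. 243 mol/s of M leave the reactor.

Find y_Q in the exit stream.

0.673

For M: n = n₀ − 1ξ → 243 = 742 − 1ξ, giving ξ = 499 mol/s.
Outlet amounts (n = n₀ + ν ξ):
  M: 742 − 1(499) = 243
  Q: 0 + 1(499) = 499
Total out = 742 mol/s; y_Q = 499 / 742 = 0.6725.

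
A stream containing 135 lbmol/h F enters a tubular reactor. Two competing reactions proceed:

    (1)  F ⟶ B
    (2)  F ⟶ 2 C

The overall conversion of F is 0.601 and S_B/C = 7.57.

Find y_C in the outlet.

0.0718

Conversion of F: F consumed = 0.601 × 135 = 81.13 lbmol/h = 1ξ₁ + 1ξ₂.
Selectivity: 1ξ₁ / (2ξ₂) = 7.57 → ξ₁ = 15.14 ξ₂.
Substitute: (1·15.14 + 1) ξ₂ = 81.13 → ξ₂ = 5.027 lbmol/h, ξ₁ = 76.11 lbmol/h.
Outlet amounts (n = n₀ + Σ ν·ξ):
  F: 135 − 1(76.11) − 1(5.027) = 53.87
  B: 0 + 1(76.11) = 76.11
  C: 0 + 2(5.027) = 10.05
Total out = 140 lbmol/h; y_C = 10.05 / 140 = 0.0718.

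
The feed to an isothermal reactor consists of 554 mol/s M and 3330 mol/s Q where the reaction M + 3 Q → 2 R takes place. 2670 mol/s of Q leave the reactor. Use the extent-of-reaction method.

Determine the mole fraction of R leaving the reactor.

0.128

For Q: n = n₀ − 3ξ → 2670 = 3330 − 3ξ, giving ξ = 220 mol/s.
Outlet amounts (n = n₀ + ν ξ):
  M: 554 − 1(220) = 334
  Q: 3330 − 3(220) = 2670
  R: 0 + 2(220) = 440
Total out = 3444 mol/s; y_R = 440 / 3444 = 0.1278.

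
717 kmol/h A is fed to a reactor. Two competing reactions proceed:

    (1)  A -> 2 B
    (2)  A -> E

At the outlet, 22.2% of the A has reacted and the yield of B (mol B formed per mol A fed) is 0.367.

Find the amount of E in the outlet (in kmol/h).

Yield of B: 2ξ₁ / 717 = 0.367 → ξ₁ = 131.6 kmol/h.
Conversion of A: 1ξ₁ + 1ξ₂ = 0.222 × 717 = 159.2 → ξ₂ = 27.6 kmol/h.
Outlet amounts (n = n₀ + Σ ν·ξ):
  A: 717 − 1(131.6) − 1(27.6) = 557.8
  B: 0 + 2(131.6) = 263.1
  E: 0 + 1(27.6) = 27.6

27.6 kmol/h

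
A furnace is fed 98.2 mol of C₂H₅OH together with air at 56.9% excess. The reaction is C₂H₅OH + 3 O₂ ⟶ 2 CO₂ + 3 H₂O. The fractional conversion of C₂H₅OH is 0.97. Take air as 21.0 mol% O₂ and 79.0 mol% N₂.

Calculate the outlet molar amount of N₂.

1740 mol

Stoichiometric O₂ = 3 × 98.2 = 294.6 mol; O₂ fed = 294.6 × 1.569 = 462.2 mol.
N₂ fed = 462.2 × 79/21 = 1739 mol.
Fuel reacted = 0.97 × 98.2 → ξ = 95.25 mol.
Outlet (n = n₀ + ν ξ):
  C₂H₅OH: 98.2 − 1(95.25) = 2.946
  O₂: 462.2 − 3(95.25) = 176.5
  N₂: 1739 (inert)
  CO₂: 0 + 2(95.25) = 190.5
  H₂O: 0 + 3(95.25) = 285.8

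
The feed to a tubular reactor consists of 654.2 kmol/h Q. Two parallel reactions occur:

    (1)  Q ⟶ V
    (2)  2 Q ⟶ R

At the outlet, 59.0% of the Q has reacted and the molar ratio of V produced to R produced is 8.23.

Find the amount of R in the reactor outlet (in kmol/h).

37.7 kmol/h

Conversion of Q: Q consumed = 0.59 × 654.2 = 386 kmol/h = 1ξ₁ + 2ξ₂.
Selectivity: 1ξ₁ / (1ξ₂) = 8.23 → ξ₁ = 8.23 ξ₂.
Substitute: (1·8.23 + 2) ξ₂ = 386 → ξ₂ = 37.73 kmol/h, ξ₁ = 310.5 kmol/h.
Outlet amounts (n = n₀ + Σ ν·ξ):
  Q: 654.2 − 1(310.5) − 2(37.73) = 268.2
  V: 0 + 1(310.5) = 310.5
  R: 0 + 1(37.73) = 37.73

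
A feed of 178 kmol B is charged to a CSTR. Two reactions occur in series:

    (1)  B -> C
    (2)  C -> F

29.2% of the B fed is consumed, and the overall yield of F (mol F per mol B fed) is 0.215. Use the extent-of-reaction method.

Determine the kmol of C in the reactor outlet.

13.7 kmol

Conversion of B: B consumed = 1ξ₁ = 0.292 × 178 → ξ₁ = 51.98 kmol.
Yield of F: 1ξ₂ / 178 = 0.215 → ξ₂ = 38.27 kmol.
Outlet amounts (n = n₀ + Σ ν·ξ):
  B: 178 − 1(51.98) = 126
  C: 0 + 1(51.98) − 1(38.27) = 13.71
  F: 0 + 1(38.27) = 38.27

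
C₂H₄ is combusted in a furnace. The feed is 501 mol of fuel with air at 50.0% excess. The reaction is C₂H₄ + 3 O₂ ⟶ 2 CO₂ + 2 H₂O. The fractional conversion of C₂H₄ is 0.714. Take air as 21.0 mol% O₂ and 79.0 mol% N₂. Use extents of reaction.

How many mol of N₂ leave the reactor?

Stoichiometric O₂ = 3 × 501 = 1503 mol; O₂ fed = 1503 × 1.500 = 2254 mol.
N₂ fed = 2254 × 79/21 = 8481 mol.
Fuel reacted = 0.714 × 501 → ξ = 357.7 mol.
Outlet (n = n₀ + ν ξ):
  C₂H₄: 501 − 1(357.7) = 143.3
  O₂: 2254 − 3(357.7) = 1181
  N₂: 8481 (inert)
  CO₂: 0 + 2(357.7) = 715.4
  H₂O: 0 + 2(357.7) = 715.4

8480 mol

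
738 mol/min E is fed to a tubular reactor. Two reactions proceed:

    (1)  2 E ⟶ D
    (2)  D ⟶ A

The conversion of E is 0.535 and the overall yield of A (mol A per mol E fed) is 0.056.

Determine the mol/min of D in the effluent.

Conversion of E: E consumed = 2ξ₁ = 0.535 × 738 → ξ₁ = 197.4 mol/min.
Yield of A: 1ξ₂ / 738 = 0.056 → ξ₂ = 41.33 mol/min.
Outlet amounts (n = n₀ + Σ ν·ξ):
  E: 738 − 2(197.4) = 343.2
  D: 0 + 1(197.4) − 1(41.33) = 156.1
  A: 0 + 1(41.33) = 41.33

156 mol/min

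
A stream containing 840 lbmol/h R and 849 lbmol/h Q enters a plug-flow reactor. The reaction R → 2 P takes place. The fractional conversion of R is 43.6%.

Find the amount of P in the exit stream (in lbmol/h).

R reacted = 0.436 × 840 = 366.2 lbmol/h; ν_R = −1, so ξ = 366.2/1 = 366.2 lbmol/h.
Outlet amounts (n = n₀ + ν ξ):
  R: 840 − 1(366.2) = 473.8
  P: 0 + 2(366.2) = 732.5
  Q: 849 (inert)

732 lbmol/h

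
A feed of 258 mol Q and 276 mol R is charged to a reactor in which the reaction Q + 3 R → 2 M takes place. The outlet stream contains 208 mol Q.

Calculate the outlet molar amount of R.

For Q: n = n₀ − 1ξ → 208 = 258 − 1ξ, giving ξ = 50 mol.
Outlet amounts (n = n₀ + ν ξ):
  Q: 258 − 1(50) = 208
  R: 276 − 3(50) = 126
  M: 0 + 2(50) = 100

126 mol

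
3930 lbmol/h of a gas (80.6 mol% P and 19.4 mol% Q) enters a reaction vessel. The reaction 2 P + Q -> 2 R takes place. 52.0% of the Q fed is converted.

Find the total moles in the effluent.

3530 lbmol/h

Q reacted = 0.52 × 762.4 = 396.5 lbmol/h; ν_Q = −1, so ξ = 396.5/1 = 396.5 lbmol/h.
Outlet amounts (n = n₀ + ν ξ):
  P: 3168 − 2(396.5) = 2375
  Q: 762.4 − 1(396.5) = 366
  R: 0 + 2(396.5) = 792.9
Total out = 2375 + 366 + 792.9 = 3534 lbmol/h.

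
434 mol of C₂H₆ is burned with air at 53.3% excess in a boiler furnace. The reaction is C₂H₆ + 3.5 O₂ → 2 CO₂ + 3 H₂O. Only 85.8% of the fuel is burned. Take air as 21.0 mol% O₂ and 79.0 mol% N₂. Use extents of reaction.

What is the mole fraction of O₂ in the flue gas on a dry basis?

Stoichiometric O₂ = 3.5 × 434 = 1519 mol; O₂ fed = 1519 × 1.533 = 2329 mol.
N₂ fed = 2329 × 79/21 = 8760 mol.
Fuel reacted = 0.858 × 434 → ξ = 372.4 mol.
Outlet (n = n₀ + ν ξ):
  C₂H₆: 434 − 1(372.4) = 61.63
  O₂: 2329 − 3.5(372.4) = 1025
  N₂: 8760 (inert)
  CO₂: 0 + 2(372.4) = 744.7
  H₂O: 0 + 3(372.4) = 1117
Dry total = 10590 mol; y_O₂ (dry) = 1025 / 10590 = 0.0968.

0.0968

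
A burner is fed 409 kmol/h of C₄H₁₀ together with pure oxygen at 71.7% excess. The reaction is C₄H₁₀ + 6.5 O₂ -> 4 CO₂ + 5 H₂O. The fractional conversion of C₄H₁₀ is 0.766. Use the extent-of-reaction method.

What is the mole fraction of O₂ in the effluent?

Stoichiometric O₂ = 6.5 × 409 = 2658 kmol/h; O₂ fed = 2658 × 1.717 = 4565 kmol/h.
Fuel reacted = 0.766 × 409 → ξ = 313.3 kmol/h.
Outlet (n = n₀ + ν ξ):
  C₄H₁₀: 409 − 1(313.3) = 95.71
  O₂: 4565 − 6.5(313.3) = 2528
  CO₂: 0 + 4(313.3) = 1253
  H₂O: 0 + 5(313.3) = 1566
Total out = 5444 kmol/h; y_O₂ = 2528 / 5444 = 0.4644.

0.464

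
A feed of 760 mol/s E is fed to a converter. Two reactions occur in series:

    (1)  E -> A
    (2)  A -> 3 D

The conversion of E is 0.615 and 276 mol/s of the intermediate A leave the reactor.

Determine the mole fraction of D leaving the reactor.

Conversion of E: E consumed = 1ξ₁ = 0.615 × 760 → ξ₁ = 467.4 mol/s.
A balance: n_A = 0 + 1ξ₁ − 1ξ₂ = 276 → ξ₂ = (1·467.4 − 276)/1 = 191.4 mol/s.
Outlet amounts (n = n₀ + Σ ν·ξ):
  E: 760 − 1(467.4) = 292.6
  A: 0 + 1(467.4) − 1(191.4) = 276
  D: 0 + 3(191.4) = 574.2
Total out = 1143 mol/s; y_D = 574.2 / 1143 = 0.5025.

0.502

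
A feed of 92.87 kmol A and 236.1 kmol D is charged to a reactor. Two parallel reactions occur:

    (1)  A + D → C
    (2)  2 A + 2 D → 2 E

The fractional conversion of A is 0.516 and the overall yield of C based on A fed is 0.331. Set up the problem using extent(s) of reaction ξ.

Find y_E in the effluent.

Yield of C: 1ξ₁ / 92.87 = 0.331 → ξ₁ = 30.74 kmol.
Conversion of A: 1ξ₁ + 2ξ₂ = 0.516 × 92.87 = 47.92 → ξ₂ = 8.59 kmol.
Outlet amounts (n = n₀ + Σ ν·ξ):
  A: 92.87 − 1(30.74) − 2(8.59) = 44.95
  D: 236.1 − 1(30.74) − 2(8.59) = 188.2
  C: 0 + 1(30.74) = 30.74
  E: 0 + 2(8.59) = 17.18
Total out = 281 kmol; y_E = 17.18 / 281 = 0.06113.

0.0611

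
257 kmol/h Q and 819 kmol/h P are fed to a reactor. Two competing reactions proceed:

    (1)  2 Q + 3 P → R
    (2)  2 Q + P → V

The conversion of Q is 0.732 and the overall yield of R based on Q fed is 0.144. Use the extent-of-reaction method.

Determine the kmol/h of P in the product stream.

Yield of R: 1ξ₁ / 257 = 0.144 → ξ₁ = 37.01 kmol/h.
Conversion of Q: 2ξ₁ + 2ξ₂ = 0.732 × 257 = 188.1 → ξ₂ = 57.05 kmol/h.
Outlet amounts (n = n₀ + Σ ν·ξ):
  Q: 257 − 2(37.01) − 2(57.05) = 68.88
  P: 819 − 3(37.01) − 1(57.05) = 650.9
  R: 0 + 1(37.01) = 37.01
  V: 0 + 1(57.05) = 57.05

651 kmol/h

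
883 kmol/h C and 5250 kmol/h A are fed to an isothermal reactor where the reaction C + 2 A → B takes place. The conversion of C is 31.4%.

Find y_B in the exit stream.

0.0497

C reacted = 0.314 × 883 = 277.3 kmol/h; ν_C = −1, so ξ = 277.3/1 = 277.3 kmol/h.
Outlet amounts (n = n₀ + ν ξ):
  C: 883 − 1(277.3) = 605.7
  A: 5250 − 2(277.3) = 4695
  B: 0 + 1(277.3) = 277.3
Total out = 5578 kmol/h; y_B = 277.3 / 5578 = 0.0497.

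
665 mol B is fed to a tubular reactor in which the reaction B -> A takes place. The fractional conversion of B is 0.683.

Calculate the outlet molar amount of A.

B reacted = 0.683 × 665 = 454.2 mol; ν_B = −1, so ξ = 454.2/1 = 454.2 mol.
Outlet amounts (n = n₀ + ν ξ):
  B: 665 − 1(454.2) = 210.8
  A: 0 + 1(454.2) = 454.2

454 mol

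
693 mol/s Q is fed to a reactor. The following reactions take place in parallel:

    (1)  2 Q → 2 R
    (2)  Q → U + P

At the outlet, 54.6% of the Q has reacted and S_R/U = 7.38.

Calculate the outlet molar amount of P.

45.2 mol/s

Conversion of Q: Q consumed = 0.546 × 693 = 378.4 mol/s = 2ξ₁ + 1ξ₂.
Selectivity: 2ξ₁ / (1ξ₂) = 7.38 → ξ₁ = 3.69 ξ₂.
Substitute: (2·3.69 + 1) ξ₂ = 378.4 → ξ₂ = 45.15 mol/s, ξ₁ = 166.6 mol/s.
Outlet amounts (n = n₀ + Σ ν·ξ):
  Q: 693 − 2(166.6) − 1(45.15) = 314.6
  R: 0 + 2(166.6) = 333.2
  U: 0 + 1(45.15) = 45.15
  P: 0 + 1(45.15) = 45.15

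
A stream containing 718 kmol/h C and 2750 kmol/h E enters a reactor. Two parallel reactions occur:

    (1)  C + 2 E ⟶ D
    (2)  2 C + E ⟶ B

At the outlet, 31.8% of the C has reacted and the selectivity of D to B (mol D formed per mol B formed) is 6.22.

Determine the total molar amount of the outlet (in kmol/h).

3070 kmol/h

Conversion of C: C consumed = 0.318 × 718 = 228.3 kmol/h = 1ξ₁ + 2ξ₂.
Selectivity: 1ξ₁ / (1ξ₂) = 6.22 → ξ₁ = 6.22 ξ₂.
Substitute: (1·6.22 + 2) ξ₂ = 228.3 → ξ₂ = 27.78 kmol/h, ξ₁ = 172.8 kmol/h.
Outlet amounts (n = n₀ + Σ ν·ξ):
  C: 718 − 1(172.8) − 2(27.78) = 489.7
  E: 2750 − 2(172.8) − 1(27.78) = 2377
  D: 0 + 1(172.8) = 172.8
  B: 0 + 1(27.78) = 27.78
Total out = 489.7 + 2377 + 172.8 + 27.78 = 3067 kmol/h.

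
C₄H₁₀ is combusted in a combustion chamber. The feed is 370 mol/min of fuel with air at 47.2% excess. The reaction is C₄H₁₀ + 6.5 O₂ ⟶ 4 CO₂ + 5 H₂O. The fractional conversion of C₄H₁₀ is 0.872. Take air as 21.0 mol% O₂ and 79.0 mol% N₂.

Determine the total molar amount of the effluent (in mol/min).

Stoichiometric O₂ = 6.5 × 370 = 2405 mol/min; O₂ fed = 2405 × 1.472 = 3540 mol/min.
N₂ fed = 3540 × 79/21 = 13320 mol/min.
Fuel reacted = 0.872 × 370 → ξ = 322.6 mol/min.
Outlet (n = n₀ + ν ξ):
  C₄H₁₀: 370 − 1(322.6) = 47.36
  O₂: 3540 − 6.5(322.6) = 1443
  N₂: 13320 (inert)
  CO₂: 0 + 4(322.6) = 1291
  H₂O: 0 + 5(322.6) = 1613
Total out = 47.36 + 1443 + 13320 + 1291 + 1613 = 17710 mol/min.

17700 mol/min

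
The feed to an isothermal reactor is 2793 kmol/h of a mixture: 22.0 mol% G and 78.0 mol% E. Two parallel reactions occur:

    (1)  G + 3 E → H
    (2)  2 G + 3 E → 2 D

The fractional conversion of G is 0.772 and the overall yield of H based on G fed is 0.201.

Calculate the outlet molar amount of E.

1280 kmol/h

Yield of H: 1ξ₁ / 614.5 = 0.201 → ξ₁ = 123.5 kmol/h.
Conversion of G: 1ξ₁ + 2ξ₂ = 0.772 × 614.5 = 474.4 → ξ₂ = 175.4 kmol/h.
Outlet amounts (n = n₀ + Σ ν·ξ):
  G: 614.5 − 1(123.5) − 2(175.4) = 140.1
  E: 2179 − 3(123.5) − 3(175.4) = 1282
  H: 0 + 1(123.5) = 123.5
  D: 0 + 2(175.4) = 350.9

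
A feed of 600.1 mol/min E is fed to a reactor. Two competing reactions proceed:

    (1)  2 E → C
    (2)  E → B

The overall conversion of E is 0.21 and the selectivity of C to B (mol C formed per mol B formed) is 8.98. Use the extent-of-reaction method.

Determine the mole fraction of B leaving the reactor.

Conversion of E: E consumed = 0.21 × 600.1 = 126 mol/min = 2ξ₁ + 1ξ₂.
Selectivity: 1ξ₁ / (1ξ₂) = 8.98 → ξ₁ = 8.98 ξ₂.
Substitute: (2·8.98 + 1) ξ₂ = 126 → ξ₂ = 6.647 mol/min, ξ₁ = 59.69 mol/min.
Outlet amounts (n = n₀ + Σ ν·ξ):
  E: 600.1 − 2(59.69) − 1(6.647) = 474.1
  C: 0 + 1(59.69) = 59.69
  B: 0 + 1(6.647) = 6.647
Total out = 540.4 mol/min; y_B = 6.647 / 540.4 = 0.0123.

0.0123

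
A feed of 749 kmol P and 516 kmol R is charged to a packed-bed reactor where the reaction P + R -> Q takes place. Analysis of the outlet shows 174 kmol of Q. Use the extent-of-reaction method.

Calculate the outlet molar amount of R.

For Q: n = n₀ + 1ξ → 174 = 0 + 1ξ, giving ξ = 174 kmol.
Outlet amounts (n = n₀ + ν ξ):
  P: 749 − 1(174) = 575
  R: 516 − 1(174) = 342
  Q: 0 + 1(174) = 174

342 kmol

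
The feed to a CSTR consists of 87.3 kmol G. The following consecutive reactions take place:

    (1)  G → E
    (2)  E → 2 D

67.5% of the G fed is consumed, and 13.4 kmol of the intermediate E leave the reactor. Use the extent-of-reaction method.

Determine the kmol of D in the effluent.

91.1 kmol

Conversion of G: G consumed = 1ξ₁ = 0.675 × 87.3 → ξ₁ = 58.93 kmol.
E balance: n_E = 0 + 1ξ₁ − 1ξ₂ = 13.4 → ξ₂ = (1·58.93 − 13.4)/1 = 45.53 kmol.
Outlet amounts (n = n₀ + Σ ν·ξ):
  G: 87.3 − 1(58.93) = 28.37
  E: 0 + 1(58.93) − 1(45.53) = 13.4
  D: 0 + 2(45.53) = 91.06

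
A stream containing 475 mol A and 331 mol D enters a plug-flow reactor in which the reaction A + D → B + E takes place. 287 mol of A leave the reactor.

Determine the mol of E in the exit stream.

For A: n = n₀ − 1ξ → 287 = 475 − 1ξ, giving ξ = 188 mol.
Outlet amounts (n = n₀ + ν ξ):
  A: 475 − 1(188) = 287
  D: 331 − 1(188) = 143
  B: 0 + 1(188) = 188
  E: 0 + 1(188) = 188

188 mol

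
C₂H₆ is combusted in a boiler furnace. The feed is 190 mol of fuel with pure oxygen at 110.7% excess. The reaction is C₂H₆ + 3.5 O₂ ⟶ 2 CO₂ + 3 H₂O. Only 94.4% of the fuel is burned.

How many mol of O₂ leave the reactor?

Stoichiometric O₂ = 3.5 × 190 = 665 mol; O₂ fed = 665 × 2.107 = 1401 mol.
Fuel reacted = 0.944 × 190 → ξ = 179.4 mol.
Outlet (n = n₀ + ν ξ):
  C₂H₆: 190 − 1(179.4) = 10.64
  O₂: 1401 − 3.5(179.4) = 773.4
  CO₂: 0 + 2(179.4) = 358.7
  H₂O: 0 + 3(179.4) = 538.1

773 mol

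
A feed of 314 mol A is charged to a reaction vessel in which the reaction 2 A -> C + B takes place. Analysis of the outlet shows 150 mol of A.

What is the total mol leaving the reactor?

314 mol

For A: n = n₀ − 2ξ → 150 = 314 − 2ξ, giving ξ = 82 mol.
Outlet amounts (n = n₀ + ν ξ):
  A: 314 − 2(82) = 150
  C: 0 + 1(82) = 82
  B: 0 + 1(82) = 82
Total out = 150 + 82 + 82 = 314 mol.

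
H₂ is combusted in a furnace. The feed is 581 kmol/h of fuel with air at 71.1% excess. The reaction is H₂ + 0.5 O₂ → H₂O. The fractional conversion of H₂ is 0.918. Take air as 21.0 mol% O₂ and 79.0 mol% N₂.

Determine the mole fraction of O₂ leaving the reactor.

0.0859

Stoichiometric O₂ = 0.5 × 581 = 290.5 kmol/h; O₂ fed = 290.5 × 1.711 = 497 kmol/h.
N₂ fed = 497 × 79/21 = 1870 kmol/h.
Fuel reacted = 0.918 × 581 → ξ = 533.4 kmol/h.
Outlet (n = n₀ + ν ξ):
  H₂: 581 − 1(533.4) = 47.64
  O₂: 497 − 0.5(533.4) = 230.4
  N₂: 1870 (inert)
  H₂O: 0 + 1(533.4) = 533.4
Total out = 2681 kmol/h; y_O₂ = 230.4 / 2681 = 0.08592.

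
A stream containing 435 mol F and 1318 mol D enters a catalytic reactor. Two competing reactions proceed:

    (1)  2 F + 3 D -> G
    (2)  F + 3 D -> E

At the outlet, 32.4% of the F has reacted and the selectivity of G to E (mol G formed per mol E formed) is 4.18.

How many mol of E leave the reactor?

15.1 mol

Conversion of F: F consumed = 0.324 × 435 = 140.9 mol = 2ξ₁ + 1ξ₂.
Selectivity: 1ξ₁ / (1ξ₂) = 4.18 → ξ₁ = 4.18 ξ₂.
Substitute: (2·4.18 + 1) ξ₂ = 140.9 → ξ₂ = 15.06 mol, ξ₁ = 62.94 mol.
Outlet amounts (n = n₀ + Σ ν·ξ):
  F: 435 − 2(62.94) − 1(15.06) = 294.1
  D: 1318 − 3(62.94) − 3(15.06) = 1084
  G: 0 + 1(62.94) = 62.94
  E: 0 + 1(15.06) = 15.06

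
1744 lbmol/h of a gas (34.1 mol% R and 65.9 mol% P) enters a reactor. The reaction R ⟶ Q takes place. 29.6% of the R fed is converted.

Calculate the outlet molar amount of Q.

R reacted = 0.296 × 594.7 = 176 lbmol/h; ν_R = −1, so ξ = 176/1 = 176 lbmol/h.
Outlet amounts (n = n₀ + ν ξ):
  R: 594.7 − 1(176) = 418.7
  Q: 0 + 1(176) = 176
  P: 1149 (inert)

176 lbmol/h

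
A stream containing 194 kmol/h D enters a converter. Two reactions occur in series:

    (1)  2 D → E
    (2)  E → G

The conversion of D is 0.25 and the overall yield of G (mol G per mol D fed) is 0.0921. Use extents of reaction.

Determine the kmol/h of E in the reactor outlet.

Conversion of D: D consumed = 2ξ₁ = 0.25 × 194 → ξ₁ = 24.25 kmol/h.
Yield of G: 1ξ₂ / 194 = 0.0921 → ξ₂ = 17.87 kmol/h.
Outlet amounts (n = n₀ + Σ ν·ξ):
  D: 194 − 2(24.25) = 145.5
  E: 0 + 1(24.25) − 1(17.87) = 6.383
  G: 0 + 1(17.87) = 17.87

6.38 kmol/h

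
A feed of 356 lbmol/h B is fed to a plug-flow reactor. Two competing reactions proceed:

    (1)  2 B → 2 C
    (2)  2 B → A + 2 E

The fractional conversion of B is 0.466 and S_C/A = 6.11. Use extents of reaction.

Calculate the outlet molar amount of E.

Conversion of B: B consumed = 0.466 × 356 = 165.9 lbmol/h = 2ξ₁ + 2ξ₂.
Selectivity: 2ξ₁ / (1ξ₂) = 6.11 → ξ₁ = 3.055 ξ₂.
Substitute: (2·3.055 + 2) ξ₂ = 165.9 → ξ₂ = 20.46 lbmol/h, ξ₁ = 62.49 lbmol/h.
Outlet amounts (n = n₀ + Σ ν·ξ):
  B: 356 − 2(62.49) − 2(20.46) = 190.1
  C: 0 + 2(62.49) = 125
  A: 0 + 1(20.46) = 20.46
  E: 0 + 2(20.46) = 40.91

40.9 lbmol/h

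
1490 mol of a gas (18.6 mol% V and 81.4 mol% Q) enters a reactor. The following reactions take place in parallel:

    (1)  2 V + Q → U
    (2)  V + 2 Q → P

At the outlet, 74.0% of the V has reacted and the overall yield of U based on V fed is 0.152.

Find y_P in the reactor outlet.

0.104

Yield of U: 1ξ₁ / 277.1 = 0.152 → ξ₁ = 42.13 mol.
Conversion of V: 2ξ₁ + 1ξ₂ = 0.74 × 277.1 = 205.1 → ξ₂ = 120.8 mol.
Outlet amounts (n = n₀ + Σ ν·ξ):
  V: 277.1 − 2(42.13) − 1(120.8) = 72.06
  Q: 1213 − 1(42.13) − 2(120.8) = 929.1
  U: 0 + 1(42.13) = 42.13
  P: 0 + 1(120.8) = 120.8
Total out = 1164 mol; y_P = 120.8 / 1164 = 0.1038.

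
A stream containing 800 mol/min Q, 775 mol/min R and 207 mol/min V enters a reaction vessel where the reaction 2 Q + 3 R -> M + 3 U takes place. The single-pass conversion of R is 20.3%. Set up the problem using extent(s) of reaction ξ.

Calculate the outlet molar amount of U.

R reacted = 0.203 × 775 = 157.3 mol/min; ν_R = −3, so ξ = 157.3/3 = 52.44 mol/min.
Outlet amounts (n = n₀ + ν ξ):
  Q: 800 − 2(52.44) = 695.1
  R: 775 − 3(52.44) = 617.7
  M: 0 + 1(52.44) = 52.44
  U: 0 + 3(52.44) = 157.3
  V: 207 (inert)

157 mol/min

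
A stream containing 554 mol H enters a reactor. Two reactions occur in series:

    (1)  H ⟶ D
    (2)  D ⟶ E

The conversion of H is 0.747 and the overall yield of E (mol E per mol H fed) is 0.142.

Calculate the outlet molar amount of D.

335 mol

Conversion of H: H consumed = 1ξ₁ = 0.747 × 554 → ξ₁ = 413.8 mol.
Yield of E: 1ξ₂ / 554 = 0.142 → ξ₂ = 78.67 mol.
Outlet amounts (n = n₀ + Σ ν·ξ):
  H: 554 − 1(413.8) = 140.2
  D: 0 + 1(413.8) − 1(78.67) = 335.2
  E: 0 + 1(78.67) = 78.67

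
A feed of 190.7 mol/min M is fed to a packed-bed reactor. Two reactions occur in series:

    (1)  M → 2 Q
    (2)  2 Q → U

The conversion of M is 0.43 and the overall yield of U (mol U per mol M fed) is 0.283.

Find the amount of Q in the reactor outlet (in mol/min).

Conversion of M: M consumed = 1ξ₁ = 0.43 × 190.7 → ξ₁ = 82 mol/min.
Yield of U: 1ξ₂ / 190.7 = 0.283 → ξ₂ = 53.97 mol/min.
Outlet amounts (n = n₀ + Σ ν·ξ):
  M: 190.7 − 1(82) = 108.7
  Q: 0 + 2(82) − 2(53.97) = 56.07
  U: 0 + 1(53.97) = 53.97

56.1 mol/min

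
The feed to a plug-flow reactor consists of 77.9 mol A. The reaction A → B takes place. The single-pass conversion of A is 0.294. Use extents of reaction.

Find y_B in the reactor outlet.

0.294

A reacted = 0.294 × 77.9 = 22.9 mol; ν_A = −1, so ξ = 22.9/1 = 22.9 mol.
Outlet amounts (n = n₀ + ν ξ):
  A: 77.9 − 1(22.9) = 55
  B: 0 + 1(22.9) = 22.9
Total out = 77.9 mol; y_B = 22.9 / 77.9 = 0.294.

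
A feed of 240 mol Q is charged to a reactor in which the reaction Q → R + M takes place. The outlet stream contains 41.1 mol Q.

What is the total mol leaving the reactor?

439 mol

For Q: n = n₀ − 1ξ → 41.1 = 240 − 1ξ, giving ξ = 198.9 mol.
Outlet amounts (n = n₀ + ν ξ):
  Q: 240 − 1(198.9) = 41.1
  R: 0 + 1(198.9) = 198.9
  M: 0 + 1(198.9) = 198.9
Total out = 41.1 + 198.9 + 198.9 = 438.9 mol.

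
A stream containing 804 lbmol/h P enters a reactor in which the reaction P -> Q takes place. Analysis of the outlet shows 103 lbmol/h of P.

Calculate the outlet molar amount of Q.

For P: n = n₀ − 1ξ → 103 = 804 − 1ξ, giving ξ = 701 lbmol/h.
Outlet amounts (n = n₀ + ν ξ):
  P: 804 − 1(701) = 103
  Q: 0 + 1(701) = 701

701 lbmol/h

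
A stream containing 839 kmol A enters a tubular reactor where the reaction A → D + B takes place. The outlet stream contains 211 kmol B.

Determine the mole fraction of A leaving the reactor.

For B: n = n₀ + 1ξ → 211 = 0 + 1ξ, giving ξ = 211 kmol.
Outlet amounts (n = n₀ + ν ξ):
  A: 839 − 1(211) = 628
  D: 0 + 1(211) = 211
  B: 0 + 1(211) = 211
Total out = 1050 kmol; y_A = 628 / 1050 = 0.5981.

0.598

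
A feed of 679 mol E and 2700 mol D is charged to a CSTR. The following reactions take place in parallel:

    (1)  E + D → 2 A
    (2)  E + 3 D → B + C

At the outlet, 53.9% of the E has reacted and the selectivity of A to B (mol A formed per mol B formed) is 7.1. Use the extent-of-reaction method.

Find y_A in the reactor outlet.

Conversion of E: E consumed = 0.539 × 679 = 366 mol = 1ξ₁ + 1ξ₂.
Selectivity: 2ξ₁ / (1ξ₂) = 7.1 → ξ₁ = 3.55 ξ₂.
Substitute: (1·3.55 + 1) ξ₂ = 366 → ξ₂ = 80.44 mol, ξ₁ = 285.5 mol.
Outlet amounts (n = n₀ + Σ ν·ξ):
  E: 679 − 1(285.5) − 1(80.44) = 313
  D: 2700 − 1(285.5) − 3(80.44) = 2173
  A: 0 + 2(285.5) = 571.1
  B: 0 + 1(80.44) = 80.44
  C: 0 + 1(80.44) = 80.44
Total out = 3218 mol; y_A = 571.1 / 3218 = 0.1775.

0.177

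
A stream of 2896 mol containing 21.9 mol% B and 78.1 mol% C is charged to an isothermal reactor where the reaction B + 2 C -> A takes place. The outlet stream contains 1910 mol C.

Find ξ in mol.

For C: n = n₀ − 2ξ → 1910 = 2262 − 2ξ, giving ξ = 175.9 mol.
Outlet amounts (n = n₀ + ν ξ):
  B: 634.2 − 1(175.9) = 458.3
  C: 2262 − 2(175.9) = 1910
  A: 0 + 1(175.9) = 175.9

ξ = 176 mol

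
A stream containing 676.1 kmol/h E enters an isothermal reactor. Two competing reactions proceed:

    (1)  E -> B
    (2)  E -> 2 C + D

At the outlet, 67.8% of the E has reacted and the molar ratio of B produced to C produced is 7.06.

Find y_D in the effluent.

Conversion of E: E consumed = 0.678 × 676.1 = 458.4 kmol/h = 1ξ₁ + 1ξ₂.
Selectivity: 1ξ₁ / (2ξ₂) = 7.06 → ξ₁ = 14.12 ξ₂.
Substitute: (1·14.12 + 1) ξ₂ = 458.4 → ξ₂ = 30.32 kmol/h, ξ₁ = 428.1 kmol/h.
Outlet amounts (n = n₀ + Σ ν·ξ):
  E: 676.1 − 1(428.1) − 1(30.32) = 217.7
  B: 0 + 1(428.1) = 428.1
  C: 0 + 2(30.32) = 60.63
  D: 0 + 1(30.32) = 30.32
Total out = 736.7 kmol/h; y_D = 30.32 / 736.7 = 0.04115.

0.0412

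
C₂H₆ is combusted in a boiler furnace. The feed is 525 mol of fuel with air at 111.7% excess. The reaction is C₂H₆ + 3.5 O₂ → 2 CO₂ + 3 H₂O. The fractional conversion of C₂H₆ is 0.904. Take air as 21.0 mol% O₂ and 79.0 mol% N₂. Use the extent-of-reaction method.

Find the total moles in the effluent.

Stoichiometric O₂ = 3.5 × 525 = 1838 mol; O₂ fed = 1838 × 2.117 = 3890 mol.
N₂ fed = 3890 × 79/21 = 14630 mol.
Fuel reacted = 0.904 × 525 → ξ = 474.6 mol.
Outlet (n = n₀ + ν ξ):
  C₂H₆: 525 − 1(474.6) = 50.4
  O₂: 3890 − 3.5(474.6) = 2229
  N₂: 14630 (inert)
  CO₂: 0 + 2(474.6) = 949.2
  H₂O: 0 + 3(474.6) = 1424
Total out = 50.4 + 2229 + 14630 + 949.2 + 1424 = 19290 mol.

19300 mol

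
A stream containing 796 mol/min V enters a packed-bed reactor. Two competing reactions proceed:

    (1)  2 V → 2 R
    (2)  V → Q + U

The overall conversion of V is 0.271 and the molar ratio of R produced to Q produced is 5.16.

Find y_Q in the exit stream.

Conversion of V: V consumed = 0.271 × 796 = 215.7 mol/min = 2ξ₁ + 1ξ₂.
Selectivity: 2ξ₁ / (1ξ₂) = 5.16 → ξ₁ = 2.58 ξ₂.
Substitute: (2·2.58 + 1) ξ₂ = 215.7 → ξ₂ = 35.02 mol/min, ξ₁ = 90.35 mol/min.
Outlet amounts (n = n₀ + Σ ν·ξ):
  V: 796 − 2(90.35) − 1(35.02) = 580.3
  R: 0 + 2(90.35) = 180.7
  Q: 0 + 1(35.02) = 35.02
  U: 0 + 1(35.02) = 35.02
Total out = 831 mol/min; y_Q = 35.02 / 831 = 0.04214.

0.0421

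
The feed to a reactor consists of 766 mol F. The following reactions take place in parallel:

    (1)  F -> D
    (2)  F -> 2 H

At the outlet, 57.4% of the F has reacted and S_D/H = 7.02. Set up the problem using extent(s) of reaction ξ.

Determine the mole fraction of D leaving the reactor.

0.516

Conversion of F: F consumed = 0.574 × 766 = 439.7 mol = 1ξ₁ + 1ξ₂.
Selectivity: 1ξ₁ / (2ξ₂) = 7.02 → ξ₁ = 14.04 ξ₂.
Substitute: (1·14.04 + 1) ξ₂ = 439.7 → ξ₂ = 29.23 mol, ξ₁ = 410.4 mol.
Outlet amounts (n = n₀ + Σ ν·ξ):
  F: 766 − 1(410.4) − 1(29.23) = 326.3
  D: 0 + 1(410.4) = 410.4
  H: 0 + 2(29.23) = 58.47
Total out = 795.2 mol; y_D = 410.4 / 795.2 = 0.5161.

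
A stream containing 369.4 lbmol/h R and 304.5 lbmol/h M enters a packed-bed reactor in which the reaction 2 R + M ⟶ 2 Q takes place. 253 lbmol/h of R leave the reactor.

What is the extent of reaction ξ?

For R: n = n₀ − 2ξ → 253 = 369.4 − 2ξ, giving ξ = 58.2 lbmol/h.
Outlet amounts (n = n₀ + ν ξ):
  R: 369.4 − 2(58.2) = 253
  M: 304.5 − 1(58.2) = 246.3
  Q: 0 + 2(58.2) = 116.4

ξ = 58.2 lbmol/h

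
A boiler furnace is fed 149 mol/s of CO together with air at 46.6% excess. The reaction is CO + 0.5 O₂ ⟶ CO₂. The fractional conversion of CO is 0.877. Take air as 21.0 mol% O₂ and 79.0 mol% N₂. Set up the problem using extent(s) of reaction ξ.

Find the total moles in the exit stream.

604 mol/s

Stoichiometric O₂ = 0.5 × 149 = 74.5 mol/s; O₂ fed = 74.5 × 1.466 = 109.2 mol/s.
N₂ fed = 109.2 × 79/21 = 410.9 mol/s.
Fuel reacted = 0.877 × 149 → ξ = 130.7 mol/s.
Outlet (n = n₀ + ν ξ):
  CO: 149 − 1(130.7) = 18.33
  O₂: 109.2 − 0.5(130.7) = 43.88
  N₂: 410.9 (inert)
  CO₂: 0 + 1(130.7) = 130.7
Total out = 18.33 + 43.88 + 410.9 + 130.7 = 603.7 mol/s.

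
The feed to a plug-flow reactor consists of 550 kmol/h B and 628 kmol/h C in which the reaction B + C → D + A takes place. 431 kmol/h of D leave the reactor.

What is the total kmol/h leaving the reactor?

For D: n = n₀ + 1ξ → 431 = 0 + 1ξ, giving ξ = 431 kmol/h.
Outlet amounts (n = n₀ + ν ξ):
  B: 550 − 1(431) = 119
  C: 628 − 1(431) = 197
  D: 0 + 1(431) = 431
  A: 0 + 1(431) = 431
Total out = 119 + 197 + 431 + 431 = 1178 kmol/h.

1180 kmol/h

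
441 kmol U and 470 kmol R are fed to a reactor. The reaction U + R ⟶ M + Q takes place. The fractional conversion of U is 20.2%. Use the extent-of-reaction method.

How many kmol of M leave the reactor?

89.1 kmol

U reacted = 0.202 × 441 = 89.08 kmol; ν_U = −1, so ξ = 89.08/1 = 89.08 kmol.
Outlet amounts (n = n₀ + ν ξ):
  U: 441 − 1(89.08) = 351.9
  R: 470 − 1(89.08) = 380.9
  M: 0 + 1(89.08) = 89.08
  Q: 0 + 1(89.08) = 89.08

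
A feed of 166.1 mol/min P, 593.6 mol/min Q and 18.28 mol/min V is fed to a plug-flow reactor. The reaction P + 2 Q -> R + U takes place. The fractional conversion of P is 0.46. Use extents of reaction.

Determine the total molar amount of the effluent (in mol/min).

P reacted = 0.46 × 166.1 = 76.41 mol/min; ν_P = −1, so ξ = 76.41/1 = 76.41 mol/min.
Outlet amounts (n = n₀ + ν ξ):
  P: 166.1 − 1(76.41) = 89.69
  Q: 593.6 − 2(76.41) = 440.8
  R: 0 + 1(76.41) = 76.41
  U: 0 + 1(76.41) = 76.41
  V: 18.28 (inert)
Total out = 89.69 + 440.8 + 76.41 + 76.41 + 18.28 = 701.6 mol/min.

702 mol/min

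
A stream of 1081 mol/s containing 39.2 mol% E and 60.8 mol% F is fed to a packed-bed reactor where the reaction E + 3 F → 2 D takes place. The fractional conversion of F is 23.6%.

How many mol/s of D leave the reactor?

F reacted = 0.236 × 657.2 = 155.1 mol/s; ν_F = −3, so ξ = 155.1/3 = 51.7 mol/s.
Outlet amounts (n = n₀ + ν ξ):
  E: 423.8 − 1(51.7) = 372
  F: 657.2 − 3(51.7) = 502.1
  D: 0 + 2(51.7) = 103.4

103 mol/s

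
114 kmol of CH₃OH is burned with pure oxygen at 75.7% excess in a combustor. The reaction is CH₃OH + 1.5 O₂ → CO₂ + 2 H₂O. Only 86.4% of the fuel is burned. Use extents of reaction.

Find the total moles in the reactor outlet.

464 kmol

Stoichiometric O₂ = 1.5 × 114 = 171 kmol; O₂ fed = 171 × 1.757 = 300.4 kmol.
Fuel reacted = 0.864 × 114 → ξ = 98.5 kmol.
Outlet (n = n₀ + ν ξ):
  CH₃OH: 114 − 1(98.5) = 15.5
  O₂: 300.4 − 1.5(98.5) = 152.7
  CO₂: 0 + 1(98.5) = 98.5
  H₂O: 0 + 2(98.5) = 197
Total out = 15.5 + 152.7 + 98.5 + 197 = 463.7 kmol.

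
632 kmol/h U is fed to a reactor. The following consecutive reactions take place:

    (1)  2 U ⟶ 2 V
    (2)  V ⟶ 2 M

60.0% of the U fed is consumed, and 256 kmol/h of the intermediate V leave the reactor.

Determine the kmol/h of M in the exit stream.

246 kmol/h

Conversion of U: U consumed = 2ξ₁ = 0.6 × 632 → ξ₁ = 189.6 kmol/h.
V balance: n_V = 0 + 2ξ₁ − 1ξ₂ = 256 → ξ₂ = (2·189.6 − 256)/1 = 123.2 kmol/h.
Outlet amounts (n = n₀ + Σ ν·ξ):
  U: 632 − 2(189.6) = 252.8
  V: 0 + 2(189.6) − 1(123.2) = 256
  M: 0 + 2(123.2) = 246.4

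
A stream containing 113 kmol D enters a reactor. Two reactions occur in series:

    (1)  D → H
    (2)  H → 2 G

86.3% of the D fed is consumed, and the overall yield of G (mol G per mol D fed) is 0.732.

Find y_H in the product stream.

0.364

Conversion of D: D consumed = 1ξ₁ = 0.863 × 113 → ξ₁ = 97.52 kmol.
Yield of G: 2ξ₂ / 113 = 0.732 → ξ₂ = 41.36 kmol.
Outlet amounts (n = n₀ + Σ ν·ξ):
  D: 113 − 1(97.52) = 15.48
  H: 0 + 1(97.52) − 1(41.36) = 56.16
  G: 0 + 2(41.36) = 82.72
Total out = 154.4 kmol; y_H = 56.16 / 154.4 = 0.3638.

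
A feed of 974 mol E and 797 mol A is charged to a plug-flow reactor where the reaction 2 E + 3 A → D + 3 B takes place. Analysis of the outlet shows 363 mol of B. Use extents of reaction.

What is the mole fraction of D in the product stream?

For B: n = n₀ + 3ξ → 363 = 0 + 3ξ, giving ξ = 121 mol.
Outlet amounts (n = n₀ + ν ξ):
  E: 974 − 2(121) = 732
  A: 797 − 3(121) = 434
  D: 0 + 1(121) = 121
  B: 0 + 3(121) = 363
Total out = 1650 mol; y_D = 121 / 1650 = 0.07333.

0.0733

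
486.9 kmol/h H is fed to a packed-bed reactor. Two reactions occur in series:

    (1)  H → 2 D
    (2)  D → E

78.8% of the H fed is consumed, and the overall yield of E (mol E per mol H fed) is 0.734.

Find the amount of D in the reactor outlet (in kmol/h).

Conversion of H: H consumed = 1ξ₁ = 0.788 × 486.9 → ξ₁ = 383.7 kmol/h.
Yield of E: 1ξ₂ / 486.9 = 0.734 → ξ₂ = 357.4 kmol/h.
Outlet amounts (n = n₀ + Σ ν·ξ):
  H: 486.9 − 1(383.7) = 103.2
  D: 0 + 2(383.7) − 1(357.4) = 410
  E: 0 + 1(357.4) = 357.4

410 kmol/h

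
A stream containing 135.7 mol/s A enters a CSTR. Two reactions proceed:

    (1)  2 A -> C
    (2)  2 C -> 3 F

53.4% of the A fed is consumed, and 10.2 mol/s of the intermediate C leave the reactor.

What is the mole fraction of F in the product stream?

Conversion of A: A consumed = 2ξ₁ = 0.534 × 135.7 → ξ₁ = 36.23 mol/s.
C balance: n_C = 0 + 1ξ₁ − 2ξ₂ = 10.2 → ξ₂ = (1·36.23 − 10.2)/2 = 13.02 mol/s.
Outlet amounts (n = n₀ + Σ ν·ξ):
  A: 135.7 − 2(36.23) = 63.24
  C: 0 + 1(36.23) − 2(13.02) = 10.2
  F: 0 + 3(13.02) = 39.05
Total out = 112.5 mol/s; y_F = 39.05 / 112.5 = 0.3471.

0.347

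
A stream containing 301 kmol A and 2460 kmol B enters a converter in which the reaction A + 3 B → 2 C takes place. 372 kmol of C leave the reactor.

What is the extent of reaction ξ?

For C: n = n₀ + 2ξ → 372 = 0 + 2ξ, giving ξ = 186 kmol.
Outlet amounts (n = n₀ + ν ξ):
  A: 301 − 1(186) = 115
  B: 2460 − 3(186) = 1902
  C: 0 + 2(186) = 372

ξ = 186 kmol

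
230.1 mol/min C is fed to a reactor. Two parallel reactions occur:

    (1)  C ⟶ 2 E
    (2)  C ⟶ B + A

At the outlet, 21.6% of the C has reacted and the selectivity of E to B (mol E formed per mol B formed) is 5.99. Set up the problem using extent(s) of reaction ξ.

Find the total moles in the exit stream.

Conversion of C: C consumed = 0.216 × 230.1 = 49.7 mol/min = 1ξ₁ + 1ξ₂.
Selectivity: 2ξ₁ / (1ξ₂) = 5.99 → ξ₁ = 2.995 ξ₂.
Substitute: (1·2.995 + 1) ξ₂ = 49.7 → ξ₂ = 12.44 mol/min, ξ₁ = 37.26 mol/min.
Outlet amounts (n = n₀ + Σ ν·ξ):
  C: 230.1 − 1(37.26) − 1(12.44) = 180.4
  E: 0 + 2(37.26) = 74.52
  B: 0 + 1(12.44) = 12.44
  A: 0 + 1(12.44) = 12.44
Total out = 180.4 + 74.52 + 12.44 + 12.44 = 279.8 mol/min.

280 mol/min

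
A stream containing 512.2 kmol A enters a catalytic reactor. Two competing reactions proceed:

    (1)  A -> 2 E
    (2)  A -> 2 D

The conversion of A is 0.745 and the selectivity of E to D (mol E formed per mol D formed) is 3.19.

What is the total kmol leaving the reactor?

Conversion of A: A consumed = 0.745 × 512.2 = 381.6 kmol = 1ξ₁ + 1ξ₂.
Selectivity: 2ξ₁ / (2ξ₂) = 3.19 → ξ₁ = 3.19 ξ₂.
Substitute: (1·3.19 + 1) ξ₂ = 381.6 → ξ₂ = 91.07 kmol, ξ₁ = 290.5 kmol.
Outlet amounts (n = n₀ + Σ ν·ξ):
  A: 512.2 − 1(290.5) − 1(91.07) = 130.6
  E: 0 + 2(290.5) = 581
  D: 0 + 2(91.07) = 182.1
Total out = 130.6 + 581 + 182.1 = 893.8 kmol.

894 kmol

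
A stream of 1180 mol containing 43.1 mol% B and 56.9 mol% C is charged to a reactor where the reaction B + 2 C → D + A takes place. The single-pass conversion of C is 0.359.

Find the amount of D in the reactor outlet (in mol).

C reacted = 0.359 × 671.4 = 241 mol; ν_C = −2, so ξ = 241/2 = 120.5 mol.
Outlet amounts (n = n₀ + ν ξ):
  B: 508.6 − 1(120.5) = 388.1
  C: 671.4 − 2(120.5) = 430.4
  D: 0 + 1(120.5) = 120.5
  A: 0 + 1(120.5) = 120.5

121 mol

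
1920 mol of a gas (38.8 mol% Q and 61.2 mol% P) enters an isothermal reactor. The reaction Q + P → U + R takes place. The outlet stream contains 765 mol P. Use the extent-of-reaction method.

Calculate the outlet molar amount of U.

410 mol

For P: n = n₀ − 1ξ → 765 = 1175 − 1ξ, giving ξ = 410 mol.
Outlet amounts (n = n₀ + ν ξ):
  Q: 745 − 1(410) = 334.9
  P: 1175 − 1(410) = 765
  U: 0 + 1(410) = 410
  R: 0 + 1(410) = 410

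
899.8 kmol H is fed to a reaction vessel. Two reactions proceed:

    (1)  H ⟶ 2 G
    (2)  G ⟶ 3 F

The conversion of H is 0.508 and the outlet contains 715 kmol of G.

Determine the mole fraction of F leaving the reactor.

0.34

Conversion of H: H consumed = 1ξ₁ = 0.508 × 899.8 → ξ₁ = 457.1 kmol.
G balance: n_G = 0 + 2ξ₁ − 1ξ₂ = 715 → ξ₂ = (2·457.1 − 715)/1 = 199.2 kmol.
Outlet amounts (n = n₀ + Σ ν·ξ):
  H: 899.8 − 1(457.1) = 442.7
  G: 0 + 2(457.1) − 1(199.2) = 715
  F: 0 + 3(199.2) = 597.6
Total out = 1755 kmol; y_F = 597.6 / 1755 = 0.3405.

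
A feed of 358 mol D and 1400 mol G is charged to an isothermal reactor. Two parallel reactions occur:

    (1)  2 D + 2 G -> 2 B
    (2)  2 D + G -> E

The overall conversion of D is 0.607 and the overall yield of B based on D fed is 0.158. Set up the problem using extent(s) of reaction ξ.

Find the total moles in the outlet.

1540 mol

Yield of B: 2ξ₁ / 358 = 0.158 → ξ₁ = 28.28 mol.
Conversion of D: 2ξ₁ + 2ξ₂ = 0.607 × 358 = 217.3 → ξ₂ = 80.37 mol.
Outlet amounts (n = n₀ + Σ ν·ξ):
  D: 358 − 2(28.28) − 2(80.37) = 140.7
  G: 1400 − 2(28.28) − 1(80.37) = 1263
  B: 0 + 2(28.28) = 56.56
  E: 0 + 1(80.37) = 80.37
Total out = 140.7 + 1263 + 56.56 + 80.37 = 1541 mol.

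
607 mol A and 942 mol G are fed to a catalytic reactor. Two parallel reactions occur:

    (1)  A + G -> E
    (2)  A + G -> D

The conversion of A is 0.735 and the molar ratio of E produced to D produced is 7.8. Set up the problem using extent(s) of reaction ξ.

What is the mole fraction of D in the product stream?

0.046

Conversion of A: A consumed = 0.735 × 607 = 446.1 mol = 1ξ₁ + 1ξ₂.
Selectivity: 1ξ₁ / (1ξ₂) = 7.8 → ξ₁ = 7.8 ξ₂.
Substitute: (1·7.8 + 1) ξ₂ = 446.1 → ξ₂ = 50.7 mol, ξ₁ = 395.4 mol.
Outlet amounts (n = n₀ + Σ ν·ξ):
  A: 607 − 1(395.4) − 1(50.7) = 160.9
  G: 942 − 1(395.4) − 1(50.7) = 495.9
  E: 0 + 1(395.4) = 395.4
  D: 0 + 1(50.7) = 50.7
Total out = 1103 mol; y_D = 50.7 / 1103 = 0.04597.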